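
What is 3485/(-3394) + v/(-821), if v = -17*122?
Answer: 4177971/2786474 ≈ 1.4994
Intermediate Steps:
v = -2074
3485/(-3394) + v/(-821) = 3485/(-3394) - 2074/(-821) = 3485*(-1/3394) - 2074*(-1/821) = -3485/3394 + 2074/821 = 4177971/2786474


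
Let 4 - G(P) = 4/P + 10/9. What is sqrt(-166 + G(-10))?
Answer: I*sqrt(36610)/15 ≈ 12.756*I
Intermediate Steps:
G(P) = 26/9 - 4/P (G(P) = 4 - (4/P + 10/9) = 4 - (10/9 + 4/P) = 4 + (-10/9 - 4/P) = 26/9 - 4/P)
sqrt(-166 + G(-10)) = sqrt(-166 + (26/9 - 4/(-10))) = sqrt(-166 + (26/9 - 4*(-1/10))) = sqrt(-166 + (26/9 + 2/5)) = sqrt(-166 + 148/45) = sqrt(-7322/45) = I*sqrt(36610)/15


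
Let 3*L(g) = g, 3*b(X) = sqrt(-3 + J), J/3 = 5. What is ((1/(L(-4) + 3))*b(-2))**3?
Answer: 24*sqrt(3)/125 ≈ 0.33255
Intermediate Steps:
J = 15 (J = 3*5 = 15)
b(X) = 2*sqrt(3)/3 (b(X) = sqrt(-3 + 15)/3 = sqrt(12)/3 = (2*sqrt(3))/3 = 2*sqrt(3)/3)
L(g) = g/3
((1/(L(-4) + 3))*b(-2))**3 = ((1/((1/3)*(-4) + 3))*(2*sqrt(3)/3))**3 = ((1/(-4/3 + 3))*(2*sqrt(3)/3))**3 = ((1/(5/3))*(2*sqrt(3)/3))**3 = ((1*(3/5))*(2*sqrt(3)/3))**3 = (3*(2*sqrt(3)/3)/5)**3 = (2*sqrt(3)/5)**3 = 24*sqrt(3)/125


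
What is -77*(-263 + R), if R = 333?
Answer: -5390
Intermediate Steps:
-77*(-263 + R) = -77*(-263 + 333) = -77*70 = -5390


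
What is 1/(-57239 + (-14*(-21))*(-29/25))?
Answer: -25/1439501 ≈ -1.7367e-5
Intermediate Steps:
1/(-57239 + (-14*(-21))*(-29/25)) = 1/(-57239 + 294*(-29*1/25)) = 1/(-57239 + 294*(-29/25)) = 1/(-57239 - 8526/25) = 1/(-1439501/25) = -25/1439501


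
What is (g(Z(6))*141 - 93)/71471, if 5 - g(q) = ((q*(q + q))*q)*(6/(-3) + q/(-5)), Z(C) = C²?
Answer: 605224692/357355 ≈ 1693.6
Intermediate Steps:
g(q) = 5 - 2*q³*(-2 - q/5) (g(q) = 5 - (q*(q + q))*q*(6/(-3) + q/(-5)) = 5 - (q*(2*q))*q*(6*(-⅓) + q*(-⅕)) = 5 - (2*q²)*q*(-2 - q/5) = 5 - 2*q³*(-2 - q/5))
(g(Z(6))*141 - 93)/71471 = ((5 + 4*(6²)³ + 2*(6²)⁴/5)*141 - 93)/71471 = ((5 + 4*36³ + (⅖)*36⁴)*141 - 93)*(1/71471) = ((5 + 4*46656 + (⅖)*1679616)*141 - 93)*(1/71471) = ((5 + 186624 + 3359232/5)*141 - 93)*(1/71471) = ((4292377/5)*141 - 93)*(1/71471) = (605225157/5 - 93)*(1/71471) = (605224692/5)*(1/71471) = 605224692/357355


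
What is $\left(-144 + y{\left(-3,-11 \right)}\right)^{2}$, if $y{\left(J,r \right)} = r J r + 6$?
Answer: $251001$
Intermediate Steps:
$y{\left(J,r \right)} = 6 + J r^{2}$ ($y{\left(J,r \right)} = J r r + 6 = J r^{2} + 6 = 6 + J r^{2}$)
$\left(-144 + y{\left(-3,-11 \right)}\right)^{2} = \left(-144 + \left(6 - 3 \left(-11\right)^{2}\right)\right)^{2} = \left(-144 + \left(6 - 363\right)\right)^{2} = \left(-144 - 357\right)^{2} = \left(-501\right)^{2} = 251001$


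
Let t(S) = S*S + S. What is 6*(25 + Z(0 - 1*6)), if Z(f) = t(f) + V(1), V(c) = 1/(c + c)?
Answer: 333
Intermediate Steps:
t(S) = S + S² (t(S) = S² + S = S + S²)
V(c) = 1/(2*c)
Z(f) = ½ + f*(1 + f) (Z(f) = f*(1 + f) + (½)/1 = f*(1 + f) + (½)*1 = f*(1 + f) + ½ = ½ + f*(1 + f))
6*(25 + Z(0 - 1*6)) = 6*(25 + (½ + (0 - 1*6) + (0 - 1*6)²)) = 6*(25 + (½ + (0 - 6) + (0 - 6)²)) = 6*(25 + (½ - 6 + (-6)²)) = 6*(25 + (½ - 6 + 36)) = 6*(25 + 61/2) = 6*(111/2) = 333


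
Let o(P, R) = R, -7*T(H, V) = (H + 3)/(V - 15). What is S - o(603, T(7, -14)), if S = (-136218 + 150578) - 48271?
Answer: -6883943/203 ≈ -33911.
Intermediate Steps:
T(H, V) = -(3 + H)/(7*(-15 + V)) (T(H, V) = -(H + 3)/(7*(V - 15)) = -(3 + H)/(7*(-15 + V)))
S = -33911 (S = 14360 - 48271 = -33911)
S - o(603, T(7, -14)) = -33911 - (-3 - 1*7)/(7*(-15 - 14)) = -33911 - (-3 - 7)/(7*(-29)) = -33911 - (-1)*(-10)/(7*29) = -33911 - 1*10/203 = -33911 - 10/203 = -6883943/203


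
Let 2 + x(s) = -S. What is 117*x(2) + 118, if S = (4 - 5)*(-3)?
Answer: -467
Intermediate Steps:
S = 3 (S = -1*(-3) = 3)
x(s) = -5 (x(s) = -2 - 1*3 = -2 - 3 = -5)
117*x(2) + 118 = 117*(-5) + 118 = -585 + 118 = -467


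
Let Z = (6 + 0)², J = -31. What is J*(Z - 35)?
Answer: -31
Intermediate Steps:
Z = 36 (Z = 6² = 36)
J*(Z - 35) = -31*(36 - 35) = -31*1 = -31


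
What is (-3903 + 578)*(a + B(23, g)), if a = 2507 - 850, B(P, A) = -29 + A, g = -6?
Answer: -5393150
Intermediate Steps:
a = 1657
(-3903 + 578)*(a + B(23, g)) = (-3903 + 578)*(1657 + (-29 - 6)) = -3325*(1657 - 35) = -3325*1622 = -5393150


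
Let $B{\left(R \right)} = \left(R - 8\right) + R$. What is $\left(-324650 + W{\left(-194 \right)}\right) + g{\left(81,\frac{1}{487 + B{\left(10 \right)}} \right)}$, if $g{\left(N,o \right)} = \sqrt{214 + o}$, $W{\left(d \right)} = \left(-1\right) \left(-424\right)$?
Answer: $-324226 + \frac{\sqrt{53286713}}{499} \approx -3.2421 \cdot 10^{5}$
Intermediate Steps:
$W{\left(d \right)} = 424$
$B{\left(R \right)} = -8 + 2 R$ ($B{\left(R \right)} = \left(-8 + R\right) + R = -8 + 2 R$)
$\left(-324650 + W{\left(-194 \right)}\right) + g{\left(81,\frac{1}{487 + B{\left(10 \right)}} \right)} = \left(-324650 + 424\right) + \sqrt{214 + \frac{1}{487 + \left(-8 + 2 \cdot 10\right)}} = -324226 + \sqrt{214 + \frac{1}{487 + \left(-8 + 20\right)}} = -324226 + \sqrt{214 + \frac{1}{487 + 12}} = -324226 + \sqrt{214 + \frac{1}{499}} = -324226 + \sqrt{\frac{106787}{499}} = -324226 + \frac{\sqrt{53286713}}{499}$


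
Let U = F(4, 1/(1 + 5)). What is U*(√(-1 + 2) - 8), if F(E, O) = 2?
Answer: -14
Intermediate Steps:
U = 2
U*(√(-1 + 2) - 8) = 2*(√(-1 + 2) - 8) = 2*(√1 - 8) = 2*(1 - 8) = 2*(-7) = -14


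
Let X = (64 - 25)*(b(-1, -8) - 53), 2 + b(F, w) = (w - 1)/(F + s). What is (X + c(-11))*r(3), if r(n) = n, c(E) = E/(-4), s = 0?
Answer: -21495/4 ≈ -5373.8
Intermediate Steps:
c(E) = -E/4 (c(E) = E*(-¼) = -E/4)
b(F, w) = -2 + (-1 + w)/F (b(F, w) = -2 + (w - 1)/(F + 0) = -2 + (-1 + w)/F)
X = -1794 (X = (64 - 25)*((-1 - 8 - 2*(-1))/(-1) - 53) = 39*(-(-1 - 8 + 2) - 53) = 39*(-1*(-7) - 53) = 39*(7 - 53) = 39*(-46) = -1794)
(X + c(-11))*r(3) = (-1794 - ¼*(-11))*3 = (-1794 + 11/4)*3 = -7165/4*3 = -21495/4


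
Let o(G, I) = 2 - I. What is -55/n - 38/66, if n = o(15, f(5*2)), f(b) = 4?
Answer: 1777/66 ≈ 26.924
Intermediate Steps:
n = -2 (n = 2 - 1*4 = 2 - 4 = -2)
-55/n - 38/66 = -55/(-2) - 38/66 = -55*(-1/2) - 38*1/66 = 55/2 - 19/33 = 1777/66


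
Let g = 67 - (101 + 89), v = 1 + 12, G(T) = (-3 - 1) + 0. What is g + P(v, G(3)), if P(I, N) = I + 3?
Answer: -107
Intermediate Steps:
G(T) = -4 (G(T) = -4 + 0 = -4)
v = 13
P(I, N) = 3 + I
g = -123 (g = 67 - 1*190 = 67 - 190 = -123)
g + P(v, G(3)) = -123 + (3 + 13) = -123 + 16 = -107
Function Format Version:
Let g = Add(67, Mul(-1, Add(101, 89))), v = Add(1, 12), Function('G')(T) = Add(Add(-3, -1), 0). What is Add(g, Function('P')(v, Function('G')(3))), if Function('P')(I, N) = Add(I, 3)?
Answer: -107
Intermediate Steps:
Function('G')(T) = -4 (Function('G')(T) = Add(-4, 0) = -4)
v = 13
Function('P')(I, N) = Add(3, I)
g = -123 (g = Add(67, Mul(-1, 190)) = Add(67, -190) = -123)
Add(g, Function('P')(v, Function('G')(3))) = Add(-123, Add(3, 13)) = Add(-123, 16) = -107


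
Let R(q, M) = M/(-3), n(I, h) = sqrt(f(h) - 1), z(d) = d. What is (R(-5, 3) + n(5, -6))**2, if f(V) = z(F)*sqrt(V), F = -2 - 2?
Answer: (1 - sqrt(-1 - 4*I*sqrt(6)))**2 ≈ -4.2069 - 5.1399*I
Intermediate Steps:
F = -4
f(V) = -4*sqrt(V)
n(I, h) = sqrt(-1 - 4*sqrt(h)) (n(I, h) = sqrt(-4*sqrt(h) - 1) = sqrt(-1 - 4*sqrt(h)))
R(q, M) = -M/3 (R(q, M) = M*(-1/3) = -M/3)
(R(-5, 3) + n(5, -6))**2 = (-1/3*3 + sqrt(-1 - 4*I*sqrt(6)))**2 = (-1 + sqrt(-1 - 4*I*sqrt(6)))**2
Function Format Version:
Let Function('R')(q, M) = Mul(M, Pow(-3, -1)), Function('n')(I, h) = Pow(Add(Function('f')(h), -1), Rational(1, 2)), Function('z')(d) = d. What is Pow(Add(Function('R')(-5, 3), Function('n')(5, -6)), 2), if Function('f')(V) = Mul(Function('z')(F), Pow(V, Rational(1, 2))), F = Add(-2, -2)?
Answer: Pow(Add(1, Mul(-1, Pow(Add(-1, Mul(-4, I, Pow(6, Rational(1, 2)))), Rational(1, 2)))), 2) ≈ Add(-4.2069, Mul(-5.1399, I))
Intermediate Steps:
F = -4
Function('f')(V) = Mul(-4, Pow(V, Rational(1, 2)))
Function('n')(I, h) = Pow(Add(-1, Mul(-4, Pow(h, Rational(1, 2)))), Rational(1, 2)) (Function('n')(I, h) = Pow(Add(Mul(-4, Pow(h, Rational(1, 2))), -1), Rational(1, 2)) = Pow(Add(-1, Mul(-4, Pow(h, Rational(1, 2)))), Rational(1, 2)))
Function('R')(q, M) = Mul(Rational(-1, 3), M) (Function('R')(q, M) = Mul(M, Rational(-1, 3)) = Mul(Rational(-1, 3), M))
Pow(Add(Function('R')(-5, 3), Function('n')(5, -6)), 2) = Pow(Add(Mul(Rational(-1, 3), 3), Pow(Add(-1, Mul(-4, Pow(-6, Rational(1, 2)))), Rational(1, 2))), 2) = Pow(Add(-1, Pow(Add(-1, Mul(-4, Mul(I, Pow(6, Rational(1, 2))))), Rational(1, 2))), 2) = Pow(Add(-1, Pow(Add(-1, Mul(-4, I, Pow(6, Rational(1, 2)))), Rational(1, 2))), 2)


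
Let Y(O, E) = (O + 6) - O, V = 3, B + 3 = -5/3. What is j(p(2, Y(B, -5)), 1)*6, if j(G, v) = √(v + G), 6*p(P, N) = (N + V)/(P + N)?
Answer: 3*√19/2 ≈ 6.5383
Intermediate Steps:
B = -14/3 (B = -3 - 5/3 = -14/3 ≈ -4.6667)
Y(O, E) = 6 (Y(O, E) = (6 + O) - O = 6)
p(P, N) = (3 + N)/(6*(N + P)) (p(P, N) = ((N + 3)/(P + N))/6 = ((3 + N)/(N + P))/6 = (3 + N)/(6*(N + P)))
j(G, v) = √(G + v)
j(p(2, Y(B, -5)), 1)*6 = √((3 + 6)/(6*(6 + 2)) + 1)*6 = √((⅙)*9/8 + 1)*6 = √((⅙)*(⅛)*9 + 1)*6 = √(3/16 + 1)*6 = √(19/16)*6 = (√19/4)*6 = 3*√19/2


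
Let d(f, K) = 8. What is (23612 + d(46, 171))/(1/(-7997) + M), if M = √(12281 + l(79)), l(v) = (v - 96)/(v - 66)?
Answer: 2455558820/10209042908711 + 3021092905160*√518817/10209042908711 ≈ 213.15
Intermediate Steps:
l(v) = (-96 + v)/(-66 + v)
M = 2*√518817/13 (M = √(12281 + (-96 + 79)/(-66 + 79)) = √(12281 - 17/13) = √(159636/13) = 2*√518817/13 ≈ 110.81)
(23612 + d(46, 171))/(1/(-7997) + M) = (23612 + 8)/(1/(-7997) + 2*√518817/13) = 23620/(-1/7997 + 2*√518817/13)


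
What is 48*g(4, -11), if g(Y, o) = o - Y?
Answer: -720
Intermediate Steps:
48*g(4, -11) = 48*(-11 - 1*4) = 48*(-11 - 4) = 48*(-15) = -720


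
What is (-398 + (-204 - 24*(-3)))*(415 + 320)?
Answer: -389550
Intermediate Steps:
(-398 + (-204 - 24*(-3)))*(415 + 320) = (-398 + (-204 - 1*(-72)))*735 = (-398 + (-204 + 72))*735 = (-398 - 132)*735 = -530*735 = -389550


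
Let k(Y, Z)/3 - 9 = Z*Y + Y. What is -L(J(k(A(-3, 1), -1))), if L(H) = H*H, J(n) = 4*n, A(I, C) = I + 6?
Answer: -11664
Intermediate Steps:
A(I, C) = 6 + I
k(Y, Z) = 27 + 3*Y + 3*Y*Z (k(Y, Z) = 27 + 3*(Z*Y + Y) = 27 + 3*(Y*Z + Y) = 27 + 3*(Y + Y*Z) = 27 + (3*Y + 3*Y*Z) = 27 + 3*Y + 3*Y*Z)
L(H) = H²
-L(J(k(A(-3, 1), -1))) = -(4*(27 + 3*(6 - 3) + 3*(6 - 3)*(-1)))² = -(4*(27 + 3*3 + 3*3*(-1)))² = -(4*(27 + 9 - 9))² = -(4*27)² = -1*108² = -1*11664 = -11664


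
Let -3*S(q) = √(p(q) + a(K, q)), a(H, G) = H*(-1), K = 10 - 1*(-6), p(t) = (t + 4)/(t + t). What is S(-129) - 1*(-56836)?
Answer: 56836 - I*√1032774/774 ≈ 56836.0 - 1.313*I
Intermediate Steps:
p(t) = (4 + t)/(2*t) (p(t) = (4 + t)/((2*t)) = (4 + t)*(1/(2*t)) = (4 + t)/(2*t))
K = 16 (K = 10 + 6 = 16)
a(H, G) = -H
S(q) = -√(-16 + (4 + q)/(2*q))/3 (S(q) = -√((4 + q)/(2*q) - 1*16)/3 = -√((4 + q)/(2*q) - 16)/3 = -√(-16 + (4 + q)/(2*q))/3)
S(-129) - 1*(-56836) = -√(-62 + 8/(-129))/6 - 1*(-56836) = -√(-62 + 8*(-1/129))/6 + 56836 = -√(-62 - 8/129)/6 + 56836 = -I*√1032774/774 + 56836 = 56836 - I*√1032774/774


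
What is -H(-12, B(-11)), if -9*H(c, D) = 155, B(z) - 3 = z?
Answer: 155/9 ≈ 17.222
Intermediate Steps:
B(z) = 3 + z
H(c, D) = -155/9 (H(c, D) = -1/9*155 = -155/9)
-H(-12, B(-11)) = -1*(-155/9) = 155/9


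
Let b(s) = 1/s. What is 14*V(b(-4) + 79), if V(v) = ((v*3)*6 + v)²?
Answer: 250741575/8 ≈ 3.1343e+7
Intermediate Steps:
V(v) = 361*v² (V(v) = ((3*v)*6 + v)² = (18*v + v)² = (19*v)² = 361*v²)
14*V(b(-4) + 79) = 14*(361*(1/(-4) + 79)²) = 14*(361*(-¼ + 79)²) = 14*(361*(315/4)²) = 14*(361*(99225/16)) = 14*(35820225/16) = 250741575/8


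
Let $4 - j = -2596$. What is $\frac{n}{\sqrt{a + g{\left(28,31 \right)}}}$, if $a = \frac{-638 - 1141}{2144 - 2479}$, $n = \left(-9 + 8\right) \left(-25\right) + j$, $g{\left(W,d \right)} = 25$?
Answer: $\frac{2625 \sqrt{3401590}}{10154} \approx 476.8$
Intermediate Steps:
$j = 2600$ ($j = 4 - -2596 = 4 + 2596 = 2600$)
$n = 2625$ ($n = \left(-9 + 8\right) \left(-25\right) + 2600 = \left(-1\right) \left(-25\right) + 2600 = 25 + 2600 = 2625$)
$a = \frac{1779}{335}$ ($a = - \frac{1779}{-335} = \left(-1779\right) \left(- \frac{1}{335}\right) = \frac{1779}{335} \approx 5.3104$)
$\frac{n}{\sqrt{a + g{\left(28,31 \right)}}} = \frac{2625}{\sqrt{\frac{1779}{335} + 25}} = \frac{2625}{\sqrt{\frac{10154}{335}}} = \frac{2625}{\frac{1}{335} \sqrt{3401590}} = 2625 \frac{\sqrt{3401590}}{10154} = \frac{2625 \sqrt{3401590}}{10154}$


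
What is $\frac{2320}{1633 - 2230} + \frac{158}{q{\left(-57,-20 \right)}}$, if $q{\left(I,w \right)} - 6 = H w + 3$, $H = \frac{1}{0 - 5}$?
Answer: $\frac{64166}{7761} \approx 8.2677$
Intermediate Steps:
$H = - \frac{1}{5}$ ($H = \frac{1}{-5} = - \frac{1}{5} \approx -0.2$)
$q{\left(I,w \right)} = 9 - \frac{w}{5}$ ($q{\left(I,w \right)} = 6 - \left(-3 + \frac{w}{5}\right) = 9 - \frac{w}{5}$)
$\frac{2320}{1633 - 2230} + \frac{158}{q{\left(-57,-20 \right)}} = \frac{2320}{1633 - 2230} + \frac{158}{9 - -4} = \frac{2320}{-597} + \frac{158}{9 + 4} = 2320 \left(- \frac{1}{597}\right) + \frac{158}{13} = - \frac{2320}{597} + 158 \cdot \frac{1}{13} = - \frac{2320}{597} + \frac{158}{13} = \frac{64166}{7761}$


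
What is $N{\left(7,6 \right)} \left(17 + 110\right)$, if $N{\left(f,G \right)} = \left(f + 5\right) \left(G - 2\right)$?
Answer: $6096$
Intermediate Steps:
$N{\left(f,G \right)} = \left(-2 + G\right) \left(5 + f\right)$ ($N{\left(f,G \right)} = \left(5 + f\right) \left(-2 + G\right) = \left(-2 + G\right) \left(5 + f\right)$)
$N{\left(7,6 \right)} \left(17 + 110\right) = \left(-10 - 14 + 5 \cdot 6 + 6 \cdot 7\right) \left(17 + 110\right) = \left(-10 - 14 + 30 + 42\right) 127 = 48 \cdot 127 = 6096$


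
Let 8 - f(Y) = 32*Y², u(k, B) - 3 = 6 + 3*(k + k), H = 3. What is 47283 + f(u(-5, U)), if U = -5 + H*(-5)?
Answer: 33179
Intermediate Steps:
U = -20 (U = -5 + 3*(-5) = -5 - 15 = -20)
u(k, B) = 9 + 6*k (u(k, B) = 3 + (6 + 3*(k + k)) = 3 + (6 + 3*(2*k)) = 3 + (6 + 6*k) = 9 + 6*k)
f(Y) = 8 - 32*Y²
47283 + f(u(-5, U)) = 47283 + (8 - 32*(9 + 6*(-5))²) = 47283 + (8 - 32*(9 - 30)²) = 47283 + (8 - 32*(-21)²) = 47283 + (8 - 32*441) = 47283 + (8 - 14112) = 47283 - 14104 = 33179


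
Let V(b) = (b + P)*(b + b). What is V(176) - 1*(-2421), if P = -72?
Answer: 39029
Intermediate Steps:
V(b) = 2*b*(-72 + b) (V(b) = (b - 72)*(b + b) = (-72 + b)*(2*b) = 2*b*(-72 + b))
V(176) - 1*(-2421) = 2*176*(-72 + 176) - 1*(-2421) = 2*176*104 + 2421 = 36608 + 2421 = 39029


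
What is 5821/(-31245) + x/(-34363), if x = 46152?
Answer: -1642046263/1073671935 ≈ -1.5294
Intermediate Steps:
5821/(-31245) + x/(-34363) = 5821/(-31245) + 46152/(-34363) = 5821*(-1/31245) + 46152*(-1/34363) = -5821/31245 - 46152/34363 = -1642046263/1073671935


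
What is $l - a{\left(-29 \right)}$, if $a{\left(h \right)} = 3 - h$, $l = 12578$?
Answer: $12546$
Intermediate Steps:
$l - a{\left(-29 \right)} = 12578 - \left(3 - -29\right) = 12578 - \left(3 + 29\right) = 12578 - 32 = 12546$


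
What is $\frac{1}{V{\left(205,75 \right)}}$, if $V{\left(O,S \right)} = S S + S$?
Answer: $\frac{1}{5700} \approx 0.00017544$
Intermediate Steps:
$V{\left(O,S \right)} = S + S^{2}$ ($V{\left(O,S \right)} = S^{2} + S = S + S^{2}$)
$\frac{1}{V{\left(205,75 \right)}} = \frac{1}{75 \left(1 + 75\right)} = \frac{1}{75 \cdot 76} = \frac{1}{5700}$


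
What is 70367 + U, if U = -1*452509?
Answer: -382142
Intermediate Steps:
U = -452509
70367 + U = 70367 - 452509 = -382142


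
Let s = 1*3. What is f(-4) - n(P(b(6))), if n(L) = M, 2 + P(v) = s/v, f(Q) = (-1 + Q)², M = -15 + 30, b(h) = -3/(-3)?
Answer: 10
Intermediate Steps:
s = 3
b(h) = 1 (b(h) = -3*(-⅓) = 1)
M = 15
P(v) = -2 + 3/v
n(L) = 15
f(-4) - n(P(b(6))) = (-1 - 4)² - 1*15 = (-5)² - 15 = 25 - 15 = 10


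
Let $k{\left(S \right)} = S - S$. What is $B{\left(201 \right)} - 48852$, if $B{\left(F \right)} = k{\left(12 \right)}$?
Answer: $-48852$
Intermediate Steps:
$k{\left(S \right)} = 0$
$B{\left(F \right)} = 0$
$B{\left(201 \right)} - 48852 = 0 - 48852 = -48852$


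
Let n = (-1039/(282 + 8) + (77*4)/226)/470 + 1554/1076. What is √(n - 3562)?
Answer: I*√611183366673590241223/414311110 ≈ 59.67*I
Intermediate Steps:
n = 5964069207/4143111100 (n = (-1039/290 + 308*(1/226))*(1/470) + 1554*(1/1076) = (-1039*1/290 + 154/113)*(1/470) + 777/538 = (-1039/290 + 154/113)*(1/470) + 777/538 = -72747/32770*1/470 + 777/538 = -72747/15401900 + 777/538 = 5964069207/4143111100 ≈ 1.4395)
√(n - 3562) = √(5964069207/4143111100 - 3562) = √(-14751797668993/4143111100) = I*√611183366673590241223/414311110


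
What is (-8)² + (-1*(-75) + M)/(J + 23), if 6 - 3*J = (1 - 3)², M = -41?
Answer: 4646/71 ≈ 65.437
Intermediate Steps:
J = ⅔ (J = 2 - (1 - 3)²/3 = 2 - ⅓*(-2)² = 2 - ⅓*4 = 2 - 4/3 = ⅔ ≈ 0.66667)
(-8)² + (-1*(-75) + M)/(J + 23) = (-8)² + (-1*(-75) - 41)/(⅔ + 23) = 64 + (75 - 41)/(71/3) = 64 + 34*(3/71) = 64 + 102/71 = 4646/71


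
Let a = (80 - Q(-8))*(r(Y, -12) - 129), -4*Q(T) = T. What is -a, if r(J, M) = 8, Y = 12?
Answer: 9438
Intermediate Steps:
Q(T) = -T/4
a = -9438 (a = (80 - (-1)*(-8)/4)*(8 - 129) = (80 - 1*2)*(-121) = (80 - 2)*(-121) = 78*(-121) = -9438)
-a = -1*(-9438) = 9438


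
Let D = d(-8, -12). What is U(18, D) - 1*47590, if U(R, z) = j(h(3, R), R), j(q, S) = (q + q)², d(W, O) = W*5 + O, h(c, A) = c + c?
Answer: -47446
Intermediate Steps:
h(c, A) = 2*c
d(W, O) = O + 5*W (d(W, O) = 5*W + O = O + 5*W)
D = -52 (D = -12 + 5*(-8) = -12 - 40 = -52)
j(q, S) = 4*q² (j(q, S) = (2*q)² = 4*q²)
U(R, z) = 144 (U(R, z) = 4*(2*3)² = 4*6² = 4*36 = 144)
U(18, D) - 1*47590 = 144 - 1*47590 = 144 - 47590 = -47446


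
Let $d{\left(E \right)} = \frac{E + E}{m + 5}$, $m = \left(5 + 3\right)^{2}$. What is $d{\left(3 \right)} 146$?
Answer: $\frac{292}{23} \approx 12.696$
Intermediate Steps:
$m = 64$ ($m = 8^{2} = 64$)
$d{\left(E \right)} = \frac{2 E}{69}$ ($d{\left(E \right)} = \frac{E + E}{64 + 5} = \frac{2 E}{69}$)
$d{\left(3 \right)} 146 = \frac{2}{69} \cdot 3 \cdot 146 = \frac{2}{23} \cdot 146 = \frac{292}{23}$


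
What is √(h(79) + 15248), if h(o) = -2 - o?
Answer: √15167 ≈ 123.15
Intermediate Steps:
√(h(79) + 15248) = √((-2 - 1*79) + 15248) = √((-2 - 79) + 15248) = √(-81 + 15248) = √15167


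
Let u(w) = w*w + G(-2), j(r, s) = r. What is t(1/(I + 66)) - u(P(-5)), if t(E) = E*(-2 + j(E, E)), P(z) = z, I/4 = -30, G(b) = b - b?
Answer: -72791/2916 ≈ -24.963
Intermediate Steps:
G(b) = 0
I = -120 (I = 4*(-30) = -120)
u(w) = w² (u(w) = w*w + 0 = w² + 0 = w²)
t(E) = E*(-2 + E)
t(1/(I + 66)) - u(P(-5)) = (-2 + 1/(-120 + 66))/(-120 + 66) - 1*(-5)² = (-2 + 1/(-54))/(-54) - 1*25 = -(-2 - 1/54)/54 - 25 = -1/54*(-109/54) - 25 = 109/2916 - 25 = -72791/2916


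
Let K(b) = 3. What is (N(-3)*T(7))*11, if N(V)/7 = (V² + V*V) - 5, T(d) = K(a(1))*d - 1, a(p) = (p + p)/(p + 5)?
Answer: 20020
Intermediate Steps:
a(p) = 2*p/(5 + p) (a(p) = (2*p)/(5 + p) = 2*p/(5 + p))
T(d) = -1 + 3*d (T(d) = 3*d - 1 = -1 + 3*d)
N(V) = -35 + 14*V² (N(V) = 7*((V² + V*V) - 5) = 7*((V² + V²) - 5) = 7*(2*V² - 5) = 7*(-5 + 2*V²) = -35 + 14*V²)
(N(-3)*T(7))*11 = ((-35 + 14*(-3)²)*(-1 + 3*7))*11 = ((-35 + 14*9)*(-1 + 21))*11 = ((-35 + 126)*20)*11 = (91*20)*11 = 1820*11 = 20020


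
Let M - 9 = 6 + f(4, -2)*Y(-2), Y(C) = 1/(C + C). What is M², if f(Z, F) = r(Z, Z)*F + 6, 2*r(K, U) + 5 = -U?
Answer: 2025/16 ≈ 126.56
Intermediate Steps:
r(K, U) = -5/2 - U/2 (r(K, U) = -5/2 + (-U)/2 = -5/2 - U/2)
Y(C) = 1/(2*C)
f(Z, F) = 6 + F*(-5/2 - Z/2) (f(Z, F) = (-5/2 - Z/2)*F + 6 = F*(-5/2 - Z/2) + 6 = 6 + F*(-5/2 - Z/2))
M = 45/4 (M = 9 + (6 + (6 - ½*(-2)*(5 + 4))*((½)/(-2))) = 9 + (6 + (6 - ½*(-2)*9)*((½)*(-½))) = 9 + (6 + (6 + 9)*(-¼)) = 9 + (6 + 15*(-¼)) = 9 + (6 - 15/4) = 9 + 9/4 = 45/4 ≈ 11.250)
M² = (45/4)² = 2025/16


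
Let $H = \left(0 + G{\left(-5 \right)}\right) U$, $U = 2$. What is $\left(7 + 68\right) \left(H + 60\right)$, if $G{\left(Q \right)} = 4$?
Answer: $5100$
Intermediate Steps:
$H = 8$ ($H = \left(0 + 4\right) 2 = 4 \cdot 2 = 8$)
$\left(7 + 68\right) \left(H + 60\right) = \left(7 + 68\right) \left(8 + 60\right) = 75 \cdot 68 = 5100$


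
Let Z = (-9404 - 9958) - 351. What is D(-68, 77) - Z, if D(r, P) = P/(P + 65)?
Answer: 2799323/142 ≈ 19714.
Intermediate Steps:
D(r, P) = P/(65 + P)
Z = -19713 (Z = -19362 - 351 = -19713)
D(-68, 77) - Z = 77/(65 + 77) - 1*(-19713) = 77/142 + 19713 = 2799323/142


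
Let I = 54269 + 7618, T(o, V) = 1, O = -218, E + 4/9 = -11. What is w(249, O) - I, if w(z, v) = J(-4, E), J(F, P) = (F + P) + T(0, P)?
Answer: -557113/9 ≈ -61901.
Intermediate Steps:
E = -103/9 (E = -4/9 - 11 = -103/9 ≈ -11.444)
J(F, P) = 1 + F + P (J(F, P) = (F + P) + 1 = 1 + F + P)
w(z, v) = -130/9 (w(z, v) = 1 - 4 - 103/9 = -130/9)
I = 61887
w(249, O) - I = -130/9 - 1*61887 = -130/9 - 61887 = -557113/9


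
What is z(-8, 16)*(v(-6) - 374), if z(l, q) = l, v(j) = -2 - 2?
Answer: 3024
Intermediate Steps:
v(j) = -4
z(-8, 16)*(v(-6) - 374) = -8*(-4 - 374) = -8*(-378) = 3024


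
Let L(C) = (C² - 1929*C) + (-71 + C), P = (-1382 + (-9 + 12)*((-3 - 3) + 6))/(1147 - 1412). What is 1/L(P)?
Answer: -70225/709167491 ≈ -9.9025e-5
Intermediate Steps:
P = 1382/265 (P = (-1382 + 3*(-6 + 6))/(-265) = (-1382 + 3*0)*(-1/265) = (-1382 + 0)*(-1/265) = -1382*(-1/265) = 1382/265 ≈ 5.2151)
L(C) = -71 + C² - 1928*C
1/L(P) = 1/(-71 + (1382/265)² - 1928*1382/265) = 1/(-71 + 1909924/70225 - 2664496/265) = 1/(-709167491/70225) = -70225/709167491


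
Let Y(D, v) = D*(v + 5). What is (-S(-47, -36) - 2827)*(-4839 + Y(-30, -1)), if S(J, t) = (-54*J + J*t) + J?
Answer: 34762590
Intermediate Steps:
S(J, t) = -53*J + J*t
Y(D, v) = D*(5 + v)
(-S(-47, -36) - 2827)*(-4839 + Y(-30, -1)) = (-(-47)*(-53 - 36) - 2827)*(-4839 - 30*(5 - 1)) = (-(-47)*(-89) - 2827)*(-4839 - 30*4) = (-1*4183 - 2827)*(-4839 - 120) = (-4183 - 2827)*(-4959) = -7010*(-4959) = 34762590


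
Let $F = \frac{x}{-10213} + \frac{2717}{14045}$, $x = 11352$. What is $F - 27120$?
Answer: $- \frac{3890267475319}{143441585} \approx -27121.0$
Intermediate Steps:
$F = - \frac{131690119}{143441585}$ ($F = \frac{11352}{-10213} + \frac{2717}{14045} = 11352 \left(- \frac{1}{10213}\right) + 2717 \cdot \frac{1}{14045} = - \frac{11352}{10213} + \frac{2717}{14045} = - \frac{131690119}{143441585} \approx -0.91807$)
$F - 27120 = - \frac{131690119}{143441585} - 27120 = - \frac{3890267475319}{143441585}$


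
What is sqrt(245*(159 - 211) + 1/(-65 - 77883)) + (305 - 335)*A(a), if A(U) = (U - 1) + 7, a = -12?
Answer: 180 + I*sqrt(19351711911727)/38974 ≈ 180.0 + 112.87*I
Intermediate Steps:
A(U) = 6 + U (A(U) = (-1 + U) + 7 = 6 + U)
sqrt(245*(159 - 211) + 1/(-65 - 77883)) + (305 - 335)*A(a) = sqrt(245*(159 - 211) + 1/(-65 - 77883)) + (305 - 335)*(6 - 12) = sqrt(245*(-52) + 1/(-77948)) - 30*(-6) = sqrt(-12740 - 1/77948) + 180 = sqrt(-993057521/77948) + 180 = I*sqrt(19351711911727)/38974 + 180 = 180 + I*sqrt(19351711911727)/38974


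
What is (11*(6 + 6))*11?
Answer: 1452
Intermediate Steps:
(11*(6 + 6))*11 = (11*12)*11 = 132*11 = 1452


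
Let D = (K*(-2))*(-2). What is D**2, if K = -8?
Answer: 1024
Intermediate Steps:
D = -32 (D = -8*(-2)*(-2) = 16*(-2) = -32)
D**2 = (-32)**2 = 1024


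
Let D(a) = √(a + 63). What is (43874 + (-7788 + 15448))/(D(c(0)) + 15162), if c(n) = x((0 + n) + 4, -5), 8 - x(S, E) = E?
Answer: 10281033/3024818 - 25767*√19/57471542 ≈ 3.3969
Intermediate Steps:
x(S, E) = 8 - E
c(n) = 13 (c(n) = 8 - 1*(-5) = 8 + 5 = 13)
D(a) = √(63 + a)
(43874 + (-7788 + 15448))/(D(c(0)) + 15162) = (43874 + (-7788 + 15448))/(√(63 + 13) + 15162) = (43874 + 7660)/(√76 + 15162) = 51534/(2*√19 + 15162) = 51534/(15162 + 2*√19)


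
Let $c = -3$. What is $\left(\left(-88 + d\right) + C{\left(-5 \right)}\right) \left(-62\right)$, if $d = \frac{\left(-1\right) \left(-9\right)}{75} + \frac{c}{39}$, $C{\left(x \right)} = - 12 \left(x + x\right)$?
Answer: $- \frac{645668}{325} \approx -1986.7$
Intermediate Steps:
$C{\left(x \right)} = - 24 x$ ($C{\left(x \right)} = - 12 \cdot 2 x = - 24 x$)
$d = \frac{14}{325}$ ($d = \frac{\left(-1\right) \left(-9\right)}{75} - \frac{3}{39} = 9 \cdot \frac{1}{75} - \frac{1}{13} = \frac{3}{25} - \frac{1}{13} = \frac{14}{325} \approx 0.043077$)
$\left(\left(-88 + d\right) + C{\left(-5 \right)}\right) \left(-62\right) = \left(\left(-88 + \frac{14}{325}\right) - -120\right) \left(-62\right) = \left(- \frac{28586}{325} + 120\right) \left(-62\right) = \frac{10414}{325} \left(-62\right) = - \frac{645668}{325}$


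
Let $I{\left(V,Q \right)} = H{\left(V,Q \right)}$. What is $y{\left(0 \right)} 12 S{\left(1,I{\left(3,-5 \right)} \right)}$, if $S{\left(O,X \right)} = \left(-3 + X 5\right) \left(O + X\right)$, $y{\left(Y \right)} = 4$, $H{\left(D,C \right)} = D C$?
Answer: $52416$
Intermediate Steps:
$H{\left(D,C \right)} = C D$
$I{\left(V,Q \right)} = Q V$
$S{\left(O,X \right)} = \left(-3 + 5 X\right) \left(O + X\right)$
$y{\left(0 \right)} 12 S{\left(1,I{\left(3,-5 \right)} \right)} = 4 \cdot 12 \left(\left(-3\right) 1 - 3 \left(\left(-5\right) 3\right) + 5 \left(\left(-5\right) 3\right)^{2} + 5 \cdot 1 \left(\left(-5\right) 3\right)\right) = 48 \left(-3 - -45 + 5 \left(-15\right)^{2} + 5 \cdot 1 \left(-15\right)\right) = 48 \left(-3 + 45 + 5 \cdot 225 - 75\right) = 48 \left(-3 + 45 + 1125 - 75\right) = 48 \cdot 1092 = 52416$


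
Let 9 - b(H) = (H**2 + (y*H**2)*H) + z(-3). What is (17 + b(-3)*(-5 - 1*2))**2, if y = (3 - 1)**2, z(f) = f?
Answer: 577600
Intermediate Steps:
y = 4 (y = 2**2 = 4)
b(H) = 12 - H**2 - 4*H**3 (b(H) = 9 - ((H**2 + (4*H**2)*H) - 3) = 9 - ((H**2 + 4*H**3) - 3) = 9 - (-3 + H**2 + 4*H**3) = 9 + (3 - H**2 - 4*H**3) = 12 - H**2 - 4*H**3)
(17 + b(-3)*(-5 - 1*2))**2 = (17 + (12 - 1*(-3)**2 - 4*(-3)**3)*(-5 - 1*2))**2 = (17 + (12 - 1*9 - 4*(-27))*(-5 - 2))**2 = (17 + (12 - 9 + 108)*(-7))**2 = (17 + 111*(-7))**2 = (17 - 777)**2 = (-760)**2 = 577600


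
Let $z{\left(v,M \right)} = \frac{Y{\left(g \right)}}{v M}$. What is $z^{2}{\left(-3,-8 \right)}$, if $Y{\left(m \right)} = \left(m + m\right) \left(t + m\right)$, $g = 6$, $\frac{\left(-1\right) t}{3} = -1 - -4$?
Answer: $\frac{9}{4} \approx 2.25$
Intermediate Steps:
$t = -9$ ($t = - 3 \left(-1 - -4\right) = - 3 \left(-1 + 4\right) = \left(-3\right) 3 = -9$)
$Y{\left(m \right)} = 2 m \left(-9 + m\right)$ ($Y{\left(m \right)} = \left(m + m\right) \left(-9 + m\right) = 2 m \left(-9 + m\right)$)
$z{\left(v,M \right)} = - \frac{36}{M v}$ ($z{\left(v,M \right)} = \frac{2 \cdot 6 \left(-9 + 6\right)}{v M} = \frac{2 \cdot 6 \left(-3\right)}{M v} = - 36 \frac{1}{M v} = - \frac{36}{M v}$)
$z^{2}{\left(-3,-8 \right)} = \left(- \frac{36}{\left(-8\right) \left(-3\right)}\right)^{2} = \left(\left(-36\right) \left(- \frac{1}{8}\right) \left(- \frac{1}{3}\right)\right)^{2} = \left(- \frac{3}{2}\right)^{2} = \frac{9}{4}$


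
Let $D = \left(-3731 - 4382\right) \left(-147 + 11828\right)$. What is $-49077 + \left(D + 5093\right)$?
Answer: $-94811937$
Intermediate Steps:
$D = -94767953$ ($D = \left(-8113\right) 11681 = -94767953$)
$-49077 + \left(D + 5093\right) = -49077 + \left(-94767953 + 5093\right) = -49077 - 94762860 = -94811937$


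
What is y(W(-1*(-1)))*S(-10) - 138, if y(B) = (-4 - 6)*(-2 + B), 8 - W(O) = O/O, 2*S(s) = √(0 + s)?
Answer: -138 - 25*I*√10 ≈ -138.0 - 79.057*I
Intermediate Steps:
S(s) = √s/2 (S(s) = √(0 + s)/2 = √s/2)
W(O) = 7 (W(O) = 8 - O/O = 8 - 1*1 = 8 - 1 = 7)
y(B) = 20 - 10*B (y(B) = -10*(-2 + B) = 20 - 10*B)
y(W(-1*(-1)))*S(-10) - 138 = (20 - 10*7)*(√(-10)/2) - 138 = (20 - 70)*((I*√10)/2) - 138 = -25*I*√10 - 138 = -138 - 25*I*√10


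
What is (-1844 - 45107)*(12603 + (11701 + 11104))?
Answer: -1662441008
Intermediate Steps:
(-1844 - 45107)*(12603 + (11701 + 11104)) = -46951*(12603 + 22805) = -46951*35408 = -1662441008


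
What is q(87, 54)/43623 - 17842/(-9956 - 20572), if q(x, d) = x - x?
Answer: 8921/15264 ≈ 0.58445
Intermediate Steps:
q(x, d) = 0
q(87, 54)/43623 - 17842/(-9956 - 20572) = 0/43623 - 17842/(-9956 - 20572) = 0*(1/43623) - 17842/(-30528) = 0 - 17842*(-1/30528) = 0 + 8921/15264 = 8921/15264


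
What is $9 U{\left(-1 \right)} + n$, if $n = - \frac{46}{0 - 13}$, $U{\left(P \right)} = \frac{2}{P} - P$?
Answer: $- \frac{71}{13} \approx -5.4615$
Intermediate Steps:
$U{\left(P \right)} = - P + \frac{2}{P}$
$n = \frac{46}{13}$ ($n = - \frac{46}{-13} = \left(-46\right) \left(- \frac{1}{13}\right) = \frac{46}{13} \approx 3.5385$)
$9 U{\left(-1 \right)} + n = 9 \left(\left(-1\right) \left(-1\right) + \frac{2}{-1}\right) + \frac{46}{13} = 9 \left(1 + 2 \left(-1\right)\right) + \frac{46}{13} = 9 \left(1 - 2\right) + \frac{46}{13} = 9 \left(-1\right) + \frac{46}{13} = -9 + \frac{46}{13} = - \frac{71}{13}$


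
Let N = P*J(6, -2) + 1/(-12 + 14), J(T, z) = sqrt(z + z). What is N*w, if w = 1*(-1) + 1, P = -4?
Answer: 0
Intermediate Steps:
J(T, z) = sqrt(2)*sqrt(z) (J(T, z) = sqrt(2*z) = sqrt(2)*sqrt(z))
w = 0 (w = -1 + 1 = 0)
N = 1/2 - 8*I (N = -4*sqrt(2)*sqrt(-2) + 1/(-12 + 14) = -4*sqrt(2)*I*sqrt(2) + 1/2 = -8*I + 1/2 = 1/2 - 8*I ≈ 0.5 - 8.0*I)
N*w = (1/2 - 8*I)*0 = 0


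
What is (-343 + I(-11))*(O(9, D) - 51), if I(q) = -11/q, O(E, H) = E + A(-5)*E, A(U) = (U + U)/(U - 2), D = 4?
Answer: 69768/7 ≈ 9966.9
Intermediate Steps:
A(U) = 2*U/(-2 + U) (A(U) = (2*U)/(-2 + U) = 2*U/(-2 + U))
O(E, H) = 17*E/7 (O(E, H) = E + (2*(-5)/(-2 - 5))*E = E + (2*(-5)/(-7))*E = E + (2*(-5)*(-⅐))*E = E + 10*E/7 = 17*E/7)
(-343 + I(-11))*(O(9, D) - 51) = (-343 - 11/(-11))*((17/7)*9 - 51) = (-343 - 11*(-1/11))*(153/7 - 51) = (-343 + 1)*(-204/7) = -342*(-204/7) = 69768/7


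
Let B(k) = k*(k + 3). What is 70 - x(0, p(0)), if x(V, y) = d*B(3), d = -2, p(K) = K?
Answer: 106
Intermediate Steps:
B(k) = k*(3 + k)
x(V, y) = -36 (x(V, y) = -6*(3 + 3) = -6*6 = -2*18 = -36)
70 - x(0, p(0)) = 70 - 1*(-36) = 70 + 36 = 106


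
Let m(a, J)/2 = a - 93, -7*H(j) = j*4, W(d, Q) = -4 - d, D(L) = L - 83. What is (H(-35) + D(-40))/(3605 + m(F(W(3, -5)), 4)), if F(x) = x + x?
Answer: -103/3391 ≈ -0.030375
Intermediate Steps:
D(L) = -83 + L
H(j) = -4*j/7 (H(j) = -j*4/7 = -4*j/7)
F(x) = 2*x
m(a, J) = -186 + 2*a (m(a, J) = 2*(a - 93) = 2*(-93 + a) = -186 + 2*a)
(H(-35) + D(-40))/(3605 + m(F(W(3, -5)), 4)) = (-4/7*(-35) + (-83 - 40))/(3605 + (-186 + 2*(2*(-4 - 1*3)))) = (20 - 123)/(3605 + (-186 + 2*(2*(-4 - 3)))) = -103/(3605 + (-186 + 2*(2*(-7)))) = -103/(3605 + (-186 + 2*(-14))) = -103/(3605 + (-186 - 28)) = -103/(3605 - 214) = -103/3391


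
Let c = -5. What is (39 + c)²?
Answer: 1156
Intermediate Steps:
(39 + c)² = (39 - 5)² = 34² = 1156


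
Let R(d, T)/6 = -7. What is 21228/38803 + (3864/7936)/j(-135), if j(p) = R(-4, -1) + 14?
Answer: 81555297/153970304 ≈ 0.52968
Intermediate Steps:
R(d, T) = -42 (R(d, T) = 6*(-7) = -42)
j(p) = -28 (j(p) = -42 + 14 = -28)
21228/38803 + (3864/7936)/j(-135) = 21228/38803 + (3864/7936)/(-28) = 21228*(1/38803) + (3864*(1/7936))*(-1/28) = 21228/38803 + (483/992)*(-1/28) = 21228/38803 - 69/3968 = 81555297/153970304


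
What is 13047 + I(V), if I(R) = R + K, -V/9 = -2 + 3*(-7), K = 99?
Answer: 13353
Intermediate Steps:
V = 207 (V = -9*(-2 + 3*(-7)) = -9*(-2 - 21) = -9*(-23) = 207)
I(R) = 99 + R (I(R) = R + 99 = 99 + R)
13047 + I(V) = 13047 + (99 + 207) = 13047 + 306 = 13353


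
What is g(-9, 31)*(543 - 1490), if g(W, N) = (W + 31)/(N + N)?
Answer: -10417/31 ≈ -336.03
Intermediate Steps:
g(W, N) = (31 + W)/(2*N) (g(W, N) = (31 + W)/((2*N)) = (31 + W)*(1/(2*N)) = (31 + W)/(2*N))
g(-9, 31)*(543 - 1490) = ((1/2)*(31 - 9)/31)*(543 - 1490) = ((1/2)*(1/31)*22)*(-947) = (11/31)*(-947) = -10417/31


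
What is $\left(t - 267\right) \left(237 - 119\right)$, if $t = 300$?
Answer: $3894$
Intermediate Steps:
$\left(t - 267\right) \left(237 - 119\right) = \left(300 - 267\right) \left(237 - 119\right) = 33 \cdot 118 = 3894$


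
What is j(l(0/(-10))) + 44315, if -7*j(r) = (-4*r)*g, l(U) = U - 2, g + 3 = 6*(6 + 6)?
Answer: 309653/7 ≈ 44236.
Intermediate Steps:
g = 69 (g = -3 + 6*(6 + 6) = -3 + 6*12 = -3 + 72 = 69)
l(U) = -2 + U
j(r) = 276*r/7 (j(r) = -(-4*r)*69/7 = -(-276)*r/7 = 276*r/7)
j(l(0/(-10))) + 44315 = 276*(-2 + 0/(-10))/7 + 44315 = 276*(-2 + 0*(-⅒))/7 + 44315 = 276*(-2 + 0)/7 + 44315 = (276/7)*(-2) + 44315 = -552/7 + 44315 = 309653/7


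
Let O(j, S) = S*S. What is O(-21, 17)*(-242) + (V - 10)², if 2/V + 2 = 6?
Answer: -279391/4 ≈ -69848.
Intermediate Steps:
V = ½ (V = 2/(-2 + 6) = 2/4 = 2*(¼) = ½ ≈ 0.50000)
O(j, S) = S²
O(-21, 17)*(-242) + (V - 10)² = 17²*(-242) + (½ - 10)² = 289*(-242) + (-19/2)² = -69938 + 361/4 = -279391/4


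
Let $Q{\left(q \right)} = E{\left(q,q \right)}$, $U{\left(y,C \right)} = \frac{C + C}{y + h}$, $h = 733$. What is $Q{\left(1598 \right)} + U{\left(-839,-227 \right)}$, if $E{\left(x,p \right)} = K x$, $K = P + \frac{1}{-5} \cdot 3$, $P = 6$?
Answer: $\frac{2287873}{265} \approx 8633.5$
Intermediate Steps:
$K = \frac{27}{5}$ ($K = 6 + \frac{1}{-5} \cdot 3 = 6 - \frac{3}{5} = \frac{27}{5} \approx 5.4$)
$E{\left(x,p \right)} = \frac{27 x}{5}$
$U{\left(y,C \right)} = \frac{2 C}{733 + y}$ ($U{\left(y,C \right)} = \frac{C + C}{y + 733} = \frac{2 C}{733 + y}$)
$Q{\left(q \right)} = \frac{27 q}{5}$
$Q{\left(1598 \right)} + U{\left(-839,-227 \right)} = \frac{27}{5} \cdot 1598 + 2 \left(-227\right) \frac{1}{733 - 839} = \frac{43146}{5} + 2 \left(-227\right) \frac{1}{-106} = \frac{43146}{5} + 2 \left(-227\right) \left(- \frac{1}{106}\right) = \frac{43146}{5} + \frac{227}{53} = \frac{2287873}{265}$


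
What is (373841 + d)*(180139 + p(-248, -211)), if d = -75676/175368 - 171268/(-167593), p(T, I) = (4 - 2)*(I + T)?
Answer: 492291961871237339735/7347612306 ≈ 6.7000e+10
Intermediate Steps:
p(T, I) = 2*I + 2*T (p(T, I) = 2*(I + T) = 2*I + 2*T)
d = 4338039689/7347612306 (d = -75676*1/175368 - 171268*(-1/167593) = -18919/43842 + 171268/167593 = 4338039689/7347612306 ≈ 0.59040)
(373841 + d)*(180139 + p(-248, -211)) = (373841 + 4338039689/7347612306)*(180139 + (2*(-211) + 2*(-248))) = 2746843070127035*(180139 + (-422 - 496))/7347612306 = 2746843070127035*(180139 - 918)/7347612306 = (2746843070127035/7347612306)*179221 = 492291961871237339735/7347612306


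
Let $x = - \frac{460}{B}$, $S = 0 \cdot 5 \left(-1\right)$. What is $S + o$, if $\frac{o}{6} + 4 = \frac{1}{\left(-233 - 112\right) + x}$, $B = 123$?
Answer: $- \frac{1030218}{42895} \approx -24.017$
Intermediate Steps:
$S = 0$ ($S = 0 \left(-1\right) = 0$)
$x = - \frac{460}{123} \approx -3.7398$
$o = - \frac{1030218}{42895}$ ($o = -24 + \frac{6}{\left(-233 - 112\right) - \frac{460}{123}} = -24 + \frac{6}{-345 - \frac{460}{123}} = -24 + \frac{6}{- \frac{42895}{123}} = -24 + 6 \left(- \frac{123}{42895}\right) = -24 - \frac{738}{42895} = - \frac{1030218}{42895} \approx -24.017$)
$S + o = 0 - \frac{1030218}{42895} = - \frac{1030218}{42895}$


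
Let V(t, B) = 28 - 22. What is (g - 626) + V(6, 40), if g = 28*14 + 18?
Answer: -210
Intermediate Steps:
V(t, B) = 6
g = 410 (g = 392 + 18 = 410)
(g - 626) + V(6, 40) = (410 - 626) + 6 = -216 + 6 = -210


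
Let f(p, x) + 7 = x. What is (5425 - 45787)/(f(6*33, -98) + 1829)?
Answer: -20181/862 ≈ -23.412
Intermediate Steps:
f(p, x) = -7 + x
(5425 - 45787)/(f(6*33, -98) + 1829) = (5425 - 45787)/((-7 - 98) + 1829) = -40362/(-105 + 1829) = -40362/1724 = -40362*1/1724 = -20181/862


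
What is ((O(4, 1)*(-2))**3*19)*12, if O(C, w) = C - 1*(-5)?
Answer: -1329696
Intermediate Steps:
O(C, w) = 5 + C (O(C, w) = C + 5 = 5 + C)
((O(4, 1)*(-2))**3*19)*12 = (((5 + 4)*(-2))**3*19)*12 = ((9*(-2))**3*19)*12 = ((-18)**3*19)*12 = -5832*19*12 = -110808*12 = -1329696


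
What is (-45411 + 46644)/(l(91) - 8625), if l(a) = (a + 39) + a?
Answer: -1233/8404 ≈ -0.14672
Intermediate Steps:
l(a) = 39 + 2*a (l(a) = (39 + a) + a = 39 + 2*a)
(-45411 + 46644)/(l(91) - 8625) = (-45411 + 46644)/((39 + 2*91) - 8625) = 1233/((39 + 182) - 8625) = 1233/(221 - 8625) = 1233/(-8404) = 1233*(-1/8404) = -1233/8404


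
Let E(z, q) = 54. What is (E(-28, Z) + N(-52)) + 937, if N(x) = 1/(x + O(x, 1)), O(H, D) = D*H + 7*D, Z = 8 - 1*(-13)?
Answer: 96126/97 ≈ 990.99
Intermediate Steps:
Z = 21 (Z = 8 + 13 = 21)
O(H, D) = 7*D + D*H
N(x) = 1/(7 + 2*x) (N(x) = 1/(x + 1*(7 + x)) = 1/(x + (7 + x)) = 1/(7 + 2*x))
(E(-28, Z) + N(-52)) + 937 = (54 + 1/(7 + 2*(-52))) + 937 = (54 + 1/(7 - 104)) + 937 = (54 + 1/(-97)) + 937 = (54 - 1/97) + 937 = 5237/97 + 937 = 96126/97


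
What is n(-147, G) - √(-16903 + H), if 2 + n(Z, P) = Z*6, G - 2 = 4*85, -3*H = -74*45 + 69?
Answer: -884 - 2*I*√3954 ≈ -884.0 - 125.76*I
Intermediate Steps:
H = 1087 (H = -(-74*45 + 69)/3 = -(-3330 + 69)/3 = -⅓*(-3261) = 1087)
G = 342 (G = 2 + 4*85 = 2 + 340 = 342)
n(Z, P) = -2 + 6*Z (n(Z, P) = -2 + Z*6 = -2 + 6*Z)
n(-147, G) - √(-16903 + H) = (-2 + 6*(-147)) - √(-16903 + 1087) = (-2 - 882) - √(-15816) = -884 - 2*I*√3954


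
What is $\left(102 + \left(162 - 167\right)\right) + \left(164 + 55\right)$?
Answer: $316$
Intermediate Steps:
$\left(102 + \left(162 - 167\right)\right) + \left(164 + 55\right) = \left(102 + \left(162 - 167\right)\right) + 219 = \left(102 - 5\right) + 219 = 97 + 219 = 316$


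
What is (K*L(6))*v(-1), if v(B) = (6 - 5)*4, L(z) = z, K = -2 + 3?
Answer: 24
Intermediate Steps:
K = 1
v(B) = 4 (v(B) = 1*4 = 4)
(K*L(6))*v(-1) = (1*6)*4 = 6*4 = 24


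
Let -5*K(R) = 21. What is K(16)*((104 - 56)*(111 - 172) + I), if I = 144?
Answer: 58464/5 ≈ 11693.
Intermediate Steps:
K(R) = -21/5 (K(R) = -1/5*21 = -21/5)
K(16)*((104 - 56)*(111 - 172) + I) = -21*((104 - 56)*(111 - 172) + 144)/5 = -21*(48*(-61) + 144)/5 = -21*(-2928 + 144)/5 = -21/5*(-2784) = 58464/5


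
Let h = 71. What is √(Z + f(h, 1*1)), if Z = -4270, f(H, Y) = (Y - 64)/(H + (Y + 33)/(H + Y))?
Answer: 11*I*√233674714/2573 ≈ 65.352*I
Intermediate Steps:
f(H, Y) = (-64 + Y)/(H + (33 + Y)/(H + Y))
√(Z + f(h, 1*1)) = √(-4270 + ((1*1)² - 64*71 - 64 + 71*(1*1))/(33 + 1*1 + 71² + 71*(1*1))) = √(-4270 + (1² - 4544 - 64*1 + 71*1)/(33 + 1 + 5041 + 71*1)) = √(-4270 + (1 - 4544 - 64 + 71)/(33 + 1 + 5041 + 71)) = √(-4270 - 4536/5146) = √(-4270 + (1/5146)*(-4536)) = √(-4270 - 2268/2573) = √(-10988978/2573) = 11*I*√233674714/2573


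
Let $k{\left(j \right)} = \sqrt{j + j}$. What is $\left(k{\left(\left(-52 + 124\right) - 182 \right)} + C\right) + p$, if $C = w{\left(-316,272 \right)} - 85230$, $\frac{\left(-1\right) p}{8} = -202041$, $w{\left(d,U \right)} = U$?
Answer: $1531370 + 2 i \sqrt{55} \approx 1.5314 \cdot 10^{6} + 14.832 i$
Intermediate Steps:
$p = 1616328$ ($p = \left(-8\right) \left(-202041\right) = 1616328$)
$k{\left(j \right)} = \sqrt{2} \sqrt{j}$ ($k{\left(j \right)} = \sqrt{2 j} = \sqrt{2} \sqrt{j}$)
$C = -84958$ ($C = 272 - 85230 = -84958$)
$\left(k{\left(\left(-52 + 124\right) - 182 \right)} + C\right) + p = \left(\sqrt{2} \sqrt{\left(-52 + 124\right) - 182} - 84958\right) + 1616328 = \left(\sqrt{2} \sqrt{72 - 182} - 84958\right) + 1616328 = \left(\sqrt{2} \sqrt{-110} - 84958\right) + 1616328 = \left(\sqrt{2} i \sqrt{110} - 84958\right) + 1616328 = \left(2 i \sqrt{55} - 84958\right) + 1616328 = \left(-84958 + 2 i \sqrt{55}\right) + 1616328 = 1531370 + 2 i \sqrt{55}$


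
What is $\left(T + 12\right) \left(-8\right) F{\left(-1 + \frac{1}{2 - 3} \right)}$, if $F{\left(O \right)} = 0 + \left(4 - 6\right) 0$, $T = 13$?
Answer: $0$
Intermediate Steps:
$F{\left(O \right)} = 0$ ($F{\left(O \right)} = 0 + \left(4 - 6\right) 0 = 0 - 0 = 0 + 0 = 0$)
$\left(T + 12\right) \left(-8\right) F{\left(-1 + \frac{1}{2 - 3} \right)} = \left(13 + 12\right) \left(-8\right) 0 = 25 \left(-8\right) 0 = \left(-200\right) 0 = 0$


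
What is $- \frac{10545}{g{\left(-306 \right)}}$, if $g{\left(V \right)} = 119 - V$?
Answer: $- \frac{2109}{85} \approx -24.812$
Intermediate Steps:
$- \frac{10545}{g{\left(-306 \right)}} = - \frac{10545}{119 - -306} = - \frac{10545}{119 + 306} = - \frac{10545}{425} = \left(-10545\right) \frac{1}{425} = - \frac{2109}{85}$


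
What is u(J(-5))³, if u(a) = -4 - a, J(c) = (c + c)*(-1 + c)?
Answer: -262144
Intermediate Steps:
J(c) = 2*c*(-1 + c) (J(c) = (2*c)*(-1 + c) = 2*c*(-1 + c))
u(J(-5))³ = (-4 - 2*(-5)*(-1 - 5))³ = (-4 - 2*(-5)*(-6))³ = (-4 - 1*60)³ = (-4 - 60)³ = (-64)³ = -262144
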